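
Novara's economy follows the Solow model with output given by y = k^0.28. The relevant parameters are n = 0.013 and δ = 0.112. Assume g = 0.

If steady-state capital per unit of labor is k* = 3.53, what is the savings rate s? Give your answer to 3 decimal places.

s ≈ 0.310

At the steady state, Δk = 0, so s·k^α = (n + δ)·k.
So s / (n + δ) = (k*)^(1−α) = 3.53^0.72 = 2.4797.
Therefore s = 2.4797 × (n + δ) = 2.4797 × 0.125 = 0.3100.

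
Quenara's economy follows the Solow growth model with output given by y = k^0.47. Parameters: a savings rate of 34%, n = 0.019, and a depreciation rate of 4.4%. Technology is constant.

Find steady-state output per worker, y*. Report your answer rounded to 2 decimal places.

y* = 4.46

Steady state requires s·f(k) = (n + δ)·k, i.e. s·k^α = (n + δ)·k.
Dividing both sides by k: k^(1−α) = s / (n + δ).
k^0.53 = 0.34 / (0.019 + 0.044) = 0.34 / 0.063 = 5.3968
k* = 5.3968^(1/0.53) ≈ 24.0652
y* = (k*)^α = 24.0652^0.47 ≈ 4.4592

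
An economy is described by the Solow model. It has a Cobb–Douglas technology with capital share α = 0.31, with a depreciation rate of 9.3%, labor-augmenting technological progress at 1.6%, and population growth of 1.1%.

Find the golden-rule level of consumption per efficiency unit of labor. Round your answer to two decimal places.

At the golden rule, f'(k) = n + g + δ, so α·k^(α−1) = n + g + δ and k_gold = (α/(n + g + δ))^(1/(1−α)).
k_gold = (0.31/0.120)^(1/0.69) = 2.5833^1.4493 ≈ 3.9570
c_gold = f(k_gold) − (n + g + δ)·k_gold = 1.5317 − 0.120×3.9570 ≈ 1.0569

c_gold ≈ 1.06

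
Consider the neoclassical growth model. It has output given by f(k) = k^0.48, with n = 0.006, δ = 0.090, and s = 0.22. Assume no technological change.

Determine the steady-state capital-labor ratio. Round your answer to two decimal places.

At the steady state, Δk = 0, so s·k^α = (n + δ)·k.
Dividing both sides by k: k^(1−α) = s / (n + δ).
k^0.52 = 0.22 / (0.006 + 0.090) = 0.22 / 0.096 = 2.2917
k* = 2.2917^(1/0.52) ≈ 4.9273

k* ≈ 4.93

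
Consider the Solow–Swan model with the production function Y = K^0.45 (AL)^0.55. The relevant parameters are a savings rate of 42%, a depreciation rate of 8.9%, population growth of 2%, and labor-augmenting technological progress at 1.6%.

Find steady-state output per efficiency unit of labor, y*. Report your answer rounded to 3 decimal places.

y* ≈ 2.696

Steady state requires s·f(k) = (n + g + δ)·k, i.e. s·k^α = (n + g + δ)·k.
Rearranging, k^(1−α) = s / (n + g + δ).
k^0.55 = 0.42 / (0.020 + 0.016 + 0.089) = 0.42 / 0.125 = 3.3600
k* = 3.3600^(1/0.55) ≈ 9.0569
y* = (k*)^α = 9.0569^0.45 ≈ 2.6955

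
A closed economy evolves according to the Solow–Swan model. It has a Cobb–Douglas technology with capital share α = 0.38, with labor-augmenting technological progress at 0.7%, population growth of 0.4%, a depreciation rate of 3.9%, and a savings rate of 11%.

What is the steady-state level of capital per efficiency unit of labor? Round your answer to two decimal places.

In steady state, investment equals break-even investment: s·k^α = (n + g + δ)·k.
Rearranging, k^(1−α) = s / (n + g + δ).
k^0.62 = 0.11 / (0.004 + 0.007 + 0.039) = 0.11 / 0.050 = 2.2000
k* = 2.2000^(1/0.62) ≈ 3.5669

k* = 3.57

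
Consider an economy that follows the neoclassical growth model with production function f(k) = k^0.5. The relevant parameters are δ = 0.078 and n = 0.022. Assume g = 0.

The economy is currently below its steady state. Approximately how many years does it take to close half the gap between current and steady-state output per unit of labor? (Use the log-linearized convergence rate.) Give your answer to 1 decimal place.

t_½ ≈ 13.9 years

Near the steady state the convergence rate is λ = (1 − α)(n + δ).
λ = (1 − 0.5) × 0.100 = 0.5 × 0.100 = 0.0500
Half-life = ln 2 / λ = 0.6931 / 0.0500 ≈ 13.86 years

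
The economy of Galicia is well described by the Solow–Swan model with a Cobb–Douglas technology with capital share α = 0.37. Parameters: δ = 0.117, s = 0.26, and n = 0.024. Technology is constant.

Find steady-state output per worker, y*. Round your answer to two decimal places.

In steady state, investment equals break-even investment: s·k^α = (n + δ)·k.
Dividing both sides by k: k^(1−α) = s / (n + δ).
k^0.63 = 0.26 / (0.024 + 0.117) = 0.26 / 0.141 = 1.8440
k* = 1.8440^(1/0.63) ≈ 2.6415
y* = (k*)^α = 2.6415^0.37 ≈ 1.4325

y* = 1.43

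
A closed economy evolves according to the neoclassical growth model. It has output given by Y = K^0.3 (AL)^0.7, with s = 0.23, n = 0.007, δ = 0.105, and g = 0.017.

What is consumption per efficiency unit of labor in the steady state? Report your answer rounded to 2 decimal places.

Steady state requires s·f(k) = (n + g + δ)·k, i.e. s·k^α = (n + g + δ)·k.
Rearranging, k^(1−α) = s / (n + g + δ).
k^0.7 = 0.23 / (0.007 + 0.017 + 0.105) = 0.23 / 0.129 = 1.7829
k* = 1.7829^(1/0.7) ≈ 2.2843
y* = (k*)^α = 2.2843^0.3 ≈ 1.2812
c* = (1 − s)·y* = (1 − 0.23) × 1.2812 ≈ 0.9865

c* = 0.99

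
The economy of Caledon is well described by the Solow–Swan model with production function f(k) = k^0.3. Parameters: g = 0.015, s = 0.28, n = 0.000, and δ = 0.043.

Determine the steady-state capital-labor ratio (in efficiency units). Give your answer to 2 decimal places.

k* ≈ 9.48

In steady state, investment equals break-even investment: s·k^α = (n + g + δ)·k.
Rearranging, k^(1−α) = s / (n + g + δ).
k^0.7 = 0.28 / (0.000 + 0.015 + 0.043) = 0.28 / 0.058 = 4.8276
k* = 4.8276^(1/0.7) ≈ 9.4789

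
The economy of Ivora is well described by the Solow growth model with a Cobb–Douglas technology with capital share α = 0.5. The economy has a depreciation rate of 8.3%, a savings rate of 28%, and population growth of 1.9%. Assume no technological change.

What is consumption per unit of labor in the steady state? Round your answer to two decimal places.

c* ≈ 1.98

In steady state, investment equals break-even investment: s·k^α = (n + δ)·k.
Dividing both sides by k: k^(1−α) = s / (n + δ).
k^0.5 = 0.28 / (0.019 + 0.083) = 0.28 / 0.102 = 2.7451
k* = 2.7451^(1/0.5) ≈ 7.5356
y* = (k*)^α = 7.5356^0.5 ≈ 2.7451
c* = (1 − s)·y* = (1 − 0.28) × 2.7451 ≈ 1.9765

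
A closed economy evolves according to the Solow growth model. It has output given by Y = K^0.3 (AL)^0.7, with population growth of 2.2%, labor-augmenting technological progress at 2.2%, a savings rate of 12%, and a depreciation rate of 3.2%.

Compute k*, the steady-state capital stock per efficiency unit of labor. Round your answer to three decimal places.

k* = 1.920

In steady state, investment equals break-even investment: s·k^α = (n + g + δ)·k.
Dividing both sides by k: k^(1−α) = s / (n + g + δ).
k^0.7 = 0.12 / (0.022 + 0.022 + 0.032) = 0.12 / 0.076 = 1.5789
k* = 1.5789^(1/0.7) ≈ 1.9203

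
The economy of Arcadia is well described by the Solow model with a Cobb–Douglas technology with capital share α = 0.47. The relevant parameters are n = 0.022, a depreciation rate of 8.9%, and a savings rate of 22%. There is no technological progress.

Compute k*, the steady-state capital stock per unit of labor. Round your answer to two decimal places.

In steady state, investment equals break-even investment: s·k^α = (n + δ)·k.
Rearranging, k^(1−α) = s / (n + δ).
k^0.53 = 0.22 / (0.022 + 0.089) = 0.22 / 0.111 = 1.9820
k* = 1.9820^(1/0.53) ≈ 3.6356

k* ≈ 3.64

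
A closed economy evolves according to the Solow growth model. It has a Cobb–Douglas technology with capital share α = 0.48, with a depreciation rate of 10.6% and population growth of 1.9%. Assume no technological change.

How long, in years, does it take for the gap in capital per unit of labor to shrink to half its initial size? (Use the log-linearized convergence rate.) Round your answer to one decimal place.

half-life ≈ 10.7 years

Near the steady state the convergence rate is λ = (1 − α)(n + δ).
λ = (1 − 0.48) × 0.125 = 0.52 × 0.125 = 0.0650
Half-life = ln 2 / λ = 0.6931 / 0.0650 ≈ 10.66 years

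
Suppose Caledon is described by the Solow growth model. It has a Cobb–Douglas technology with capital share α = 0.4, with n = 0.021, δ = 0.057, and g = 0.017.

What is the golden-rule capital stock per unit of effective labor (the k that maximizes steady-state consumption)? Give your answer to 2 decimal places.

k_gold ≈ 10.98

The golden rule sets f'(k) = n + g + δ, i.e. α·k^(α−1) = n + g + δ.
So k^(1−α) = α / (n + g + δ) = 0.4 / 0.095 = 4.2105.
k_gold = 4.2105^(1/0.6) ≈ 10.9788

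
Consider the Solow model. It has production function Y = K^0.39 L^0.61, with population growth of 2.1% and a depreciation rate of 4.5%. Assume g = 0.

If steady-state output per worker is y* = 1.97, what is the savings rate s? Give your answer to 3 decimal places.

s ≈ 0.191

Steady state requires s·f(k) = (n + δ)·k, i.e. s·k^α = (n + δ)·k.
Since y* = [s/(n + δ)]^(α/(1−α)), we have s/(n + δ) = (y*)^((1−α)/α) = 1.97^1.5641 = 2.8878.
Therefore s = 2.8878 × (n + δ) = 2.8878 × 0.066 = 0.1906.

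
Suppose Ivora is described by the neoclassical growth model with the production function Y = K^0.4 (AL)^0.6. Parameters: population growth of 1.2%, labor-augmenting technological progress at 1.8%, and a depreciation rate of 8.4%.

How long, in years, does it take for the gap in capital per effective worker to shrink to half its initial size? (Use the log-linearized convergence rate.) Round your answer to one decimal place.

about 10.1 years

Near the steady state the convergence rate is λ = (1 − α)(n + g + δ).
λ = (1 − 0.4) × 0.114 = 0.6 × 0.114 = 0.0684
Half-life = ln 2 / λ = 0.6931 / 0.0684 ≈ 10.13 years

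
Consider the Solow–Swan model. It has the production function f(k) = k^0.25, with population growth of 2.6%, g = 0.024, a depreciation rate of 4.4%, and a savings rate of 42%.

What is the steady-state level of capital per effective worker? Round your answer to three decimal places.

k* ≈ 7.359

At the steady state, Δk = 0, so s·k^α = (n + g + δ)·k.
Dividing both sides by k: k^(1−α) = s / (n + g + δ).
k^0.75 = 0.42 / (0.026 + 0.024 + 0.044) = 0.42 / 0.094 = 4.4681
k* = 4.4681^(1/0.75) ≈ 7.3592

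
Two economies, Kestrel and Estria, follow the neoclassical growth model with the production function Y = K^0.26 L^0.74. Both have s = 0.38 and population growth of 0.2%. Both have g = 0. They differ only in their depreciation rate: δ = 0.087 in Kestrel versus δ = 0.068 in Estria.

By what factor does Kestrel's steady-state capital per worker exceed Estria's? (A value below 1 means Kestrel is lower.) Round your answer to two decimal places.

ratio ≈ 0.72

Steady-state k* = [s/(n + δ)]^(1/(1−α)), so the ratio is [ (s_K/(n + δ)_K) / (s_E/(n + δ)_E) ]^1.3514.
s_K/(n + δ)_K = 0.38/0.089 = 4.2697; s_E/(n + δ)_E = 0.38/0.070 = 5.4286.
Ratio = (4.2697/5.4286)^1.3514 = 0.7865^1.3514 ≈ 0.7228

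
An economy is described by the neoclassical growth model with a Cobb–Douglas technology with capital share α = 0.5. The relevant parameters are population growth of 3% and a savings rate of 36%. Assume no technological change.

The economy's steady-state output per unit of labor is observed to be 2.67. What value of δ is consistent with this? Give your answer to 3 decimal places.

In steady state, investment equals break-even investment: s·k^α = (n + δ)·k.
Since y* = [s/(n + δ)]^(α/(1−α)), we have s/(n + δ) = (y*)^((1−α)/α) = 2.67^1 = 2.6700.
Therefore n + δ = s / 2.6700 = 0.36 / 2.6700 = 0.1348, so δ = 0.1348 − 0.030 = 0.1048.

δ ≈ 0.105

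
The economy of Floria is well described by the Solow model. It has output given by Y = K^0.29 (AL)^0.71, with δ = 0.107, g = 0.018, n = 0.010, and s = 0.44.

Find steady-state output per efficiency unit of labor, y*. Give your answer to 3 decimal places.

y* ≈ 1.620

In steady state, investment equals break-even investment: s·k^α = (n + g + δ)·k.
Dividing both sides by k: k^(1−α) = s / (n + g + δ).
k^0.71 = 0.44 / (0.010 + 0.018 + 0.107) = 0.44 / 0.135 = 3.2593
k* = 3.2593^(1/0.71) ≈ 5.2809
y* = (k*)^α = 5.2809^0.29 ≈ 1.6203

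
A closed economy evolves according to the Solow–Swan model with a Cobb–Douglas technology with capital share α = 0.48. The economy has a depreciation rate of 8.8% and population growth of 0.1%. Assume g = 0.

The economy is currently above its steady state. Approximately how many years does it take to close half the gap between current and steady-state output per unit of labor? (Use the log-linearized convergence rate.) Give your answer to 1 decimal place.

Near the steady state the convergence rate is λ = (1 − α)(n + δ).
λ = (1 − 0.48) × 0.089 = 0.52 × 0.089 = 0.04628
Half-life = ln 2 / λ = 0.6931 / 0.04628 ≈ 14.98 years

half-life ≈ 15.0 years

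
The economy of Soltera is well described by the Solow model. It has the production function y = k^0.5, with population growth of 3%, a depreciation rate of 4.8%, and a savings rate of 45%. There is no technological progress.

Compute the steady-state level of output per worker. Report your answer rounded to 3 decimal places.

y* = 5.769

In steady state, investment equals break-even investment: s·k^α = (n + δ)·k.
Rearranging, k^(1−α) = s / (n + δ).
k^0.5 = 0.45 / (0.030 + 0.048) = 0.45 / 0.078 = 5.7692
k* = 5.7692^(1/0.5) ≈ 33.2837
y* = (k*)^α = 33.2837^0.5 ≈ 5.7692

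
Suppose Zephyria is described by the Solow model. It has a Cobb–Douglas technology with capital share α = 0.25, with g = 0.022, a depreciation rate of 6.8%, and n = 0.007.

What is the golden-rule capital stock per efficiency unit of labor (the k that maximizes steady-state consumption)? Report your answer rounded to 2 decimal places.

The golden rule sets f'(k) = n + g + δ, i.e. α·k^(α−1) = n + g + δ.
So k^(1−α) = α / (n + g + δ) = 0.25 / 0.097 = 2.5773.
k_gold = 2.5773^(1/0.75) ≈ 3.5336

k_gold ≈ 3.53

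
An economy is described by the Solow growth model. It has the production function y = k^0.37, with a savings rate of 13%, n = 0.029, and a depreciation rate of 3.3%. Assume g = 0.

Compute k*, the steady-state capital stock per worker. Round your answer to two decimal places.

At the steady state, Δk = 0, so s·k^α = (n + δ)·k.
Dividing both sides by k: k^(1−α) = s / (n + δ).
k^0.63 = 0.13 / (0.029 + 0.033) = 0.13 / 0.062 = 2.0968
k* = 2.0968^(1/0.63) ≈ 3.2390

k* ≈ 3.24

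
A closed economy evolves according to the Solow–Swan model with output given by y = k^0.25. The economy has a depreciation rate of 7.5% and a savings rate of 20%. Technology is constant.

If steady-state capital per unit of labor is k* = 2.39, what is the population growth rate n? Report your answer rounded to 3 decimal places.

n ≈ 0.029

At the steady state, Δk = 0, so s·k^α = (n + δ)·k.
So s / (n + δ) = (k*)^(1−α) = 2.39^0.75 = 1.9222.
Therefore n + δ = s / 1.9222 = 0.20 / 1.9222 = 0.1040, so n = 0.1040 − 0.075 = 0.0290.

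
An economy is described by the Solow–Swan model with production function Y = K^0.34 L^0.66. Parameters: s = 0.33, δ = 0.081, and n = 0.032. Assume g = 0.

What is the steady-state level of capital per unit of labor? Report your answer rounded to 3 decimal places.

k* ≈ 5.072

Steady state requires s·f(k) = (n + δ)·k, i.e. s·k^α = (n + δ)·k.
Dividing both sides by k: k^(1−α) = s / (n + δ).
k^0.66 = 0.33 / (0.032 + 0.081) = 0.33 / 0.113 = 2.9204
k* = 2.9204^(1/0.66) ≈ 5.0724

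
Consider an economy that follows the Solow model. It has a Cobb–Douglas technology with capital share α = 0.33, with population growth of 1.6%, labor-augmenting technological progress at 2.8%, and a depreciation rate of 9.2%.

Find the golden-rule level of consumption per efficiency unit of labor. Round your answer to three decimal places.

c_gold ≈ 1.037

At the golden rule, f'(k) = n + g + δ, so α·k^(α−1) = n + g + δ and k_gold = (α/(n + g + δ))^(1/(1−α)).
k_gold = (0.33/0.136)^(1/0.67) = 2.4265^1.4925 ≈ 3.7548
c_gold = f(k_gold) − (n + g + δ)·k_gold = 1.5474 − 0.136×3.7548 ≈ 1.0367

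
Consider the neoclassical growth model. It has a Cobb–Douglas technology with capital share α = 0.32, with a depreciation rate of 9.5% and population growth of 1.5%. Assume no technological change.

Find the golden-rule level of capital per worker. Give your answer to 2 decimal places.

The golden rule sets f'(k) = n + δ, i.e. α·k^(α−1) = n + δ.
So k^(1−α) = α / (n + δ) = 0.32 / 0.110 = 2.9091.
k_gold = 2.9091^(1/0.68) ≈ 4.8084

k_gold ≈ 4.81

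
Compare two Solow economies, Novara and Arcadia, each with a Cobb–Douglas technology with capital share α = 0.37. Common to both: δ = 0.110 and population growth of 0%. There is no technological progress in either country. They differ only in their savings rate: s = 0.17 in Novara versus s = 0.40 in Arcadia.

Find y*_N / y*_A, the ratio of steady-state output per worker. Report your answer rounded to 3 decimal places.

ratio ≈ 0.605

Steady-state y* = [s/(n + δ)]^(α/(1−α)), so the ratio is [ (s_N/(n + δ)_N) / (s_A/(n + δ)_A) ]^0.5873.
s_N/(n + δ)_N = 0.17/0.110 = 1.5455; s_A/(n + δ)_A = 0.40/0.110 = 3.6364.
Ratio = (1.5455/3.6364)^0.5873 = 0.4250^0.5873 ≈ 0.6050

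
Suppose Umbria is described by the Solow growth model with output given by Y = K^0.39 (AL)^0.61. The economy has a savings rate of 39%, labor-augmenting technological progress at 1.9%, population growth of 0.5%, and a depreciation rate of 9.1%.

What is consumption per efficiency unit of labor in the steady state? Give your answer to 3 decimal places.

Steady state requires s·f(k) = (n + g + δ)·k, i.e. s·k^α = (n + g + δ)·k.
Dividing both sides by k: k^(1−α) = s / (n + g + δ).
k^0.61 = 0.39 / (0.005 + 0.019 + 0.091) = 0.39 / 0.115 = 3.3913
k* = 3.3913^(1/0.61) ≈ 7.4038
y* = (k*)^α = 7.4038^0.39 ≈ 2.1832
c* = (1 − s)·y* = (1 − 0.39) × 2.1832 ≈ 1.3318

c* ≈ 1.332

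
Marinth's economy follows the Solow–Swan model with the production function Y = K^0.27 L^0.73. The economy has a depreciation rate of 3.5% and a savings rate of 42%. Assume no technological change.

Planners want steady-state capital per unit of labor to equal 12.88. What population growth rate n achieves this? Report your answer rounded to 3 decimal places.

n ≈ 0.030

Steady state requires s·f(k) = (n + δ)·k, i.e. s·k^α = (n + δ)·k.
So s / (n + δ) = (k*)^(1−α) = 12.88^0.73 = 6.4601.
Therefore n + δ = s / 6.4601 = 0.42 / 6.4601 = 0.0650, so n = 0.0650 − 0.035 = 0.0300.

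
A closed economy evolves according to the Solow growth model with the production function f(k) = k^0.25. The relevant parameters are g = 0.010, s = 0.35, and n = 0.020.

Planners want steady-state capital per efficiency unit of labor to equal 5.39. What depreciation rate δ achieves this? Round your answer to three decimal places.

In steady state, investment equals break-even investment: s·k^α = (n + g + δ)·k.
So s / (n + g + δ) = (k*)^(1−α) = 5.39^0.75 = 3.5375.
Therefore n + g + δ = s / 3.5375 = 0.35 / 3.5375 = 0.0989, so δ = 0.0989 − 0.030 = 0.0689.

δ ≈ 0.069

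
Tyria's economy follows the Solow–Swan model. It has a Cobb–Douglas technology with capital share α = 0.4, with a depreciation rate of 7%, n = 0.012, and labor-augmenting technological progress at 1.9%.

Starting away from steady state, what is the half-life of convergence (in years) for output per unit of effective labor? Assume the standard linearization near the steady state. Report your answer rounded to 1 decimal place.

Near the steady state the convergence rate is λ = (1 − α)(n + g + δ).
λ = (1 − 0.4) × 0.101 = 0.6 × 0.101 = 0.0606
Half-life = ln 2 / λ = 0.6931 / 0.0606 ≈ 11.44 years

t_½ ≈ 11.4 years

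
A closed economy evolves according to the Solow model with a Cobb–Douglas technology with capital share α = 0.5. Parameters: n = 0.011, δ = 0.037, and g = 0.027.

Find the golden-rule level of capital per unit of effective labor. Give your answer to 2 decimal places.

The golden rule sets f'(k) = n + g + δ, i.e. α·k^(α−1) = n + g + δ.
So k^(1−α) = α / (n + g + δ) = 0.5 / 0.075 = 6.6667.
k_gold = 6.6667^(1/0.5) ≈ 44.4449

k_gold ≈ 44.44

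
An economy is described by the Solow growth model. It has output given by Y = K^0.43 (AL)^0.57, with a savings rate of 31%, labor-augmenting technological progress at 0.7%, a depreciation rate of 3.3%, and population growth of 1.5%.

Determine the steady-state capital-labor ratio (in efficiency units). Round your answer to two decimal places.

At the steady state, Δk = 0, so s·k^α = (n + g + δ)·k.
Rearranging, k^(1−α) = s / (n + g + δ).
k^0.57 = 0.31 / (0.015 + 0.007 + 0.033) = 0.31 / 0.055 = 5.6364
k* = 5.6364^(1/0.57) ≈ 20.7753

k* = 20.78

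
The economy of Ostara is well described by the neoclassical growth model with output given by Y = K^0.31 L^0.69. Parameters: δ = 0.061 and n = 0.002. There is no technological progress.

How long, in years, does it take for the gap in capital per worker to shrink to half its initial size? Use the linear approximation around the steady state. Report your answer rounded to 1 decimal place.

Near the steady state the convergence rate is λ = (1 − α)(n + δ).
λ = (1 − 0.31) × 0.063 = 0.69 × 0.063 = 0.04347
Half-life = ln 2 / λ = 0.6931 / 0.04347 ≈ 15.94 years

about 15.9 years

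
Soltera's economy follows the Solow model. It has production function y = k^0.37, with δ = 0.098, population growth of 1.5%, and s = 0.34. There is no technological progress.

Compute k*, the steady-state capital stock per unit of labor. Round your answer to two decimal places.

k* ≈ 5.75

Steady state requires s·f(k) = (n + δ)·k, i.e. s·k^α = (n + δ)·k.
Rearranging, k^(1−α) = s / (n + δ).
k^0.63 = 0.34 / (0.015 + 0.098) = 0.34 / 0.113 = 3.0088
k* = 3.0088^(1/0.63) ≈ 5.7459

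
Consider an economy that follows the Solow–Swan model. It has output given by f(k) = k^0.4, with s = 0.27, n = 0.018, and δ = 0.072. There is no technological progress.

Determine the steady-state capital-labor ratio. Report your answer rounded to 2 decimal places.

k* = 6.24

In steady state, investment equals break-even investment: s·k^α = (n + δ)·k.
Dividing both sides by k: k^(1−α) = s / (n + δ).
k^0.6 = 0.27 / (0.018 + 0.072) = 0.27 / 0.090 = 3.0000
k* = 3.0000^(1/0.6) ≈ 6.2403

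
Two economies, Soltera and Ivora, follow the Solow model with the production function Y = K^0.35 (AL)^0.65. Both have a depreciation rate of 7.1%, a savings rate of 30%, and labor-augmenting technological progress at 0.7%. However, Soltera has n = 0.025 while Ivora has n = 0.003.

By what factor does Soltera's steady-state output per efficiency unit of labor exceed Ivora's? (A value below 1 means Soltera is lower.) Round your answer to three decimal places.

y*_S / y*_I ≈ 0.879

Steady-state y* = [s/(n + g + δ)]^(α/(1−α)), so the ratio is [ (s_S/(n + g + δ)_S) / (s_I/(n + g + δ)_I) ]^0.5385.
s_S/(n + g + δ)_S = 0.30/0.103 = 2.9126; s_I/(n + g + δ)_I = 0.30/0.081 = 3.7037.
Ratio = (2.9126/3.7037)^0.5385 = 0.7864^0.5385 ≈ 0.8786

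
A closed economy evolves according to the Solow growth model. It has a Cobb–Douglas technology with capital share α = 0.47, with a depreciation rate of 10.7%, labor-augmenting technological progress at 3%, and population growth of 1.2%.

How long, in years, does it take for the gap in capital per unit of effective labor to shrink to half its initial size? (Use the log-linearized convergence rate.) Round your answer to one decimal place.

about 8.8 years

Near the steady state the convergence rate is λ = (1 − α)(n + g + δ).
λ = (1 − 0.47) × 0.149 = 0.53 × 0.149 = 0.07897
Half-life = ln 2 / λ = 0.6931 / 0.07897 ≈ 8.78 years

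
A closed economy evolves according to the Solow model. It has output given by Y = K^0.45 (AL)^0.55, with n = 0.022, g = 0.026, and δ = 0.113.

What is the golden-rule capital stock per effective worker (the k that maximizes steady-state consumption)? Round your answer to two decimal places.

The golden rule sets f'(k) = n + g + δ, i.e. α·k^(α−1) = n + g + δ.
So k^(1−α) = α / (n + g + δ) = 0.45 / 0.161 = 2.7950.
k_gold = 2.7950^(1/0.55) ≈ 6.4804

k_gold ≈ 6.48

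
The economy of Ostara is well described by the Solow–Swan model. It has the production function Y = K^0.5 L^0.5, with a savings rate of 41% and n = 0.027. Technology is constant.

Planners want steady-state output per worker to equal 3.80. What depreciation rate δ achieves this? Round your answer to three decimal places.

δ ≈ 0.081

In steady state, investment equals break-even investment: s·k^α = (n + δ)·k.
Since y* = [s/(n + δ)]^(α/(1−α)), we have s/(n + δ) = (y*)^((1−α)/α) = 3.80^1 = 3.8000.
Therefore n + δ = s / 3.8000 = 0.41 / 3.8000 = 0.1079, so δ = 0.1079 − 0.027 = 0.0809.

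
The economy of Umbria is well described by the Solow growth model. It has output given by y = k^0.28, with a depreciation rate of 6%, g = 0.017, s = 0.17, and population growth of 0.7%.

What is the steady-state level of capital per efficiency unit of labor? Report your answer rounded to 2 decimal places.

Steady state requires s·f(k) = (n + g + δ)·k, i.e. s·k^α = (n + g + δ)·k.
Rearranging, k^(1−α) = s / (n + g + δ).
k^0.72 = 0.17 / (0.007 + 0.017 + 0.060) = 0.17 / 0.084 = 2.0238
k* = 2.0238^(1/0.72) ≈ 2.6622

k* ≈ 2.66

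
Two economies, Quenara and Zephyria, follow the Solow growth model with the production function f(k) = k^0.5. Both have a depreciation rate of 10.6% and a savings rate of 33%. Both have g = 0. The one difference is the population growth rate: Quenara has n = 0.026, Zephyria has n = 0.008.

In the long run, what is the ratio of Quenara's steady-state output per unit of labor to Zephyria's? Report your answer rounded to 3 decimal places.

Steady-state y* = [s/(n + δ)]^(α/(1−α)), so the ratio is [ (s_Q/(n + δ)_Q) / (s_Z/(n + δ)_Z) ]^1.
s_Q/(n + δ)_Q = 0.33/0.132 = 2.5000; s_Z/(n + δ)_Z = 0.33/0.114 = 2.8947.
Ratio = (2.5000/2.8947)^1 = 0.8636^1 ≈ 0.8636

ratio ≈ 0.864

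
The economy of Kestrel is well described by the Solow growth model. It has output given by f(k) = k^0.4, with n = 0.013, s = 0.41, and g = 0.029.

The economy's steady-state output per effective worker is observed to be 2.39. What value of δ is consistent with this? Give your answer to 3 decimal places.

δ ≈ 0.069

In steady state, investment equals break-even investment: s·k^α = (n + g + δ)·k.
Since y* = [s/(n + g + δ)]^(α/(1−α)), we have s/(n + g + δ) = (y*)^((1−α)/α) = 2.39^1.5 = 3.6949.
Therefore n + g + δ = s / 3.6949 = 0.41 / 3.6949 = 0.1110, so δ = 0.1110 − 0.042 = 0.0690.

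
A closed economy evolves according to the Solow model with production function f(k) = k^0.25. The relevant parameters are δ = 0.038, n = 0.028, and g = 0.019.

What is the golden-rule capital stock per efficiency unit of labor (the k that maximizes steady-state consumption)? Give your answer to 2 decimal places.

k_gold ≈ 4.21

The golden rule sets f'(k) = n + g + δ, i.e. α·k^(α−1) = n + g + δ.
So k^(1−α) = α / (n + g + δ) = 0.25 / 0.085 = 2.9412.
k_gold = 2.9412^(1/0.75) ≈ 4.2140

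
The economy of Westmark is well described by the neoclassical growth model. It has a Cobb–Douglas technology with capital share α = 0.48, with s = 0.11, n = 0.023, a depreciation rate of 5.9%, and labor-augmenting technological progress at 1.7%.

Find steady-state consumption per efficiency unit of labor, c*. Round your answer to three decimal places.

c* ≈ 0.981

At the steady state, Δk = 0, so s·k^α = (n + g + δ)·k.
Dividing both sides by k: k^(1−α) = s / (n + g + δ).
k^0.52 = 0.11 / (0.023 + 0.017 + 0.059) = 0.11 / 0.099 = 1.1111
k* = 1.1111^(1/0.52) ≈ 1.2246
y* = (k*)^α = 1.2246^0.48 ≈ 1.1021
c* = (1 − s)·y* = (1 − 0.11) × 1.1021 ≈ 0.9809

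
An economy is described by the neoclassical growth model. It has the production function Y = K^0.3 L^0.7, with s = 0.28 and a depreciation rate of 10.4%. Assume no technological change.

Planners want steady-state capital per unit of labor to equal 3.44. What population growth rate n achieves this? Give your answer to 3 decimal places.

In steady state, investment equals break-even investment: s·k^α = (n + δ)·k.
So s / (n + δ) = (k*)^(1−α) = 3.44^0.7 = 2.3746.
Therefore n + δ = s / 2.3746 = 0.28 / 2.3746 = 0.1179, so n = 0.1179 − 0.104 = 0.0139.

n ≈ 0.014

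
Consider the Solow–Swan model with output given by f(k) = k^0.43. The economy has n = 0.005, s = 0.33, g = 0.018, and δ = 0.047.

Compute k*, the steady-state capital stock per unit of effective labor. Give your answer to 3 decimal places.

k* = 15.186

At the steady state, Δk = 0, so s·k^α = (n + g + δ)·k.
Rearranging, k^(1−α) = s / (n + g + δ).
k^0.57 = 0.33 / (0.005 + 0.018 + 0.047) = 0.33 / 0.070 = 4.7143
k* = 4.7143^(1/0.57) ≈ 15.1857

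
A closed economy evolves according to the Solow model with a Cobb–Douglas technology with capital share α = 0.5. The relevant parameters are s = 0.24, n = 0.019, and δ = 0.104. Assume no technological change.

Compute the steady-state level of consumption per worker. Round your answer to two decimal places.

c* ≈ 1.48

In steady state, investment equals break-even investment: s·k^α = (n + δ)·k.
Rearranging, k^(1−α) = s / (n + δ).
k^0.5 = 0.24 / (0.019 + 0.104) = 0.24 / 0.123 = 1.9512
k* = 1.9512^(1/0.5) ≈ 3.8072
y* = (k*)^α = 3.8072^0.5 ≈ 1.9512
c* = (1 − s)·y* = (1 − 0.24) × 1.9512 ≈ 1.4829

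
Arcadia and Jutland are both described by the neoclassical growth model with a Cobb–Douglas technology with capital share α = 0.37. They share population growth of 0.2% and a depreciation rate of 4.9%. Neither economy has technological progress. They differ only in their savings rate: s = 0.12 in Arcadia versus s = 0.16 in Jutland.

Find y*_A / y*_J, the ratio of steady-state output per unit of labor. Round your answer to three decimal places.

y*_A / y*_J ≈ 0.845

Steady-state y* = [s/(n + δ)]^(α/(1−α)), so the ratio is [ (s_A/(n + δ)_A) / (s_J/(n + δ)_J) ]^0.5873.
s_A/(n + δ)_A = 0.12/0.051 = 2.3529; s_J/(n + δ)_J = 0.16/0.051 = 3.1373.
Ratio = (2.3529/3.1373)^0.5873 = 0.7500^0.5873 ≈ 0.8445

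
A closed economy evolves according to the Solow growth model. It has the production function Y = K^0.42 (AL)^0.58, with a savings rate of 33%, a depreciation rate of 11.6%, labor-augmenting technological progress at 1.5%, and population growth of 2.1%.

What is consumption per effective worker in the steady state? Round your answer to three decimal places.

c* = 1.175

In steady state, investment equals break-even investment: s·k^α = (n + g + δ)·k.
Rearranging, k^(1−α) = s / (n + g + δ).
k^0.58 = 0.33 / (0.021 + 0.015 + 0.116) = 0.33 / 0.152 = 2.1711
k* = 2.1711^(1/0.58) ≈ 3.8061
y* = (k*)^α = 3.8061^0.42 ≈ 1.7531
c* = (1 − s)·y* = (1 − 0.33) × 1.7531 ≈ 1.1746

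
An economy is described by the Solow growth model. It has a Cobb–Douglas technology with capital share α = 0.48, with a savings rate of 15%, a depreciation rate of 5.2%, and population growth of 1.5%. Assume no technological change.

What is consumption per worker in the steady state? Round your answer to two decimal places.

c* = 1.79

Steady state requires s·f(k) = (n + δ)·k, i.e. s·k^α = (n + δ)·k.
Rearranging, k^(1−α) = s / (n + δ).
k^0.52 = 0.15 / (0.015 + 0.052) = 0.15 / 0.067 = 2.2388
k* = 2.2388^(1/0.52) ≈ 4.7109
y* = (k*)^α = 4.7109^0.48 ≈ 2.1042
c* = (1 − s)·y* = (1 − 0.15) × 2.1042 ≈ 1.7886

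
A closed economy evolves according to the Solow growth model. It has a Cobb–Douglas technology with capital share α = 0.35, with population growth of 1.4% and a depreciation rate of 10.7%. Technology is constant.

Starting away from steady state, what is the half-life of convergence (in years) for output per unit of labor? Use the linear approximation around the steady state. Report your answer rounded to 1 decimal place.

about 8.8 years

Near the steady state the convergence rate is λ = (1 − α)(n + δ).
λ = (1 − 0.35) × 0.121 = 0.65 × 0.121 = 0.07865
Half-life = ln 2 / λ = 0.6931 / 0.07865 ≈ 8.81 years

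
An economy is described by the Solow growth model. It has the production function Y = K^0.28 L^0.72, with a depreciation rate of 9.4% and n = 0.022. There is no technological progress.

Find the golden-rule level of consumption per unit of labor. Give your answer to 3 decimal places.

At the golden rule, f'(k) = n + δ, so α·k^(α−1) = n + δ and k_gold = (α/(n + δ))^(1/(1−α)).
k_gold = (0.28/0.116)^(1/0.72) = 2.4138^1.3889 ≈ 3.4004
c_gold = f(k_gold) − (n + δ)·k_gold = 1.4087 − 0.116×3.4004 ≈ 1.0143

c_gold ≈ 1.014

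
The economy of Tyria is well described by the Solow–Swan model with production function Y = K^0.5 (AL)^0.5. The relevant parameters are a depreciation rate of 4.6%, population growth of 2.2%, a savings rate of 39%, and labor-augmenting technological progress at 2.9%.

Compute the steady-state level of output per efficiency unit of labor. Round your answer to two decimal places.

y* = 4.02

In steady state, investment equals break-even investment: s·k^α = (n + g + δ)·k.
Dividing both sides by k: k^(1−α) = s / (n + g + δ).
k^0.5 = 0.39 / (0.022 + 0.029 + 0.046) = 0.39 / 0.097 = 4.0206
k* = 4.0206^(1/0.5) ≈ 16.1652
y* = (k*)^α = 16.1652^0.5 ≈ 4.0206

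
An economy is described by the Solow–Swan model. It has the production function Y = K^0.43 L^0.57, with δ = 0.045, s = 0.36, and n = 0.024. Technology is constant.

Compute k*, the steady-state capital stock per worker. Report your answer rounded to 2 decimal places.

k* = 18.14

In steady state, investment equals break-even investment: s·k^α = (n + δ)·k.
Rearranging, k^(1−α) = s / (n + δ).
k^0.57 = 0.36 / (0.024 + 0.045) = 0.36 / 0.069 = 5.2174
k* = 5.2174^(1/0.57) ≈ 18.1423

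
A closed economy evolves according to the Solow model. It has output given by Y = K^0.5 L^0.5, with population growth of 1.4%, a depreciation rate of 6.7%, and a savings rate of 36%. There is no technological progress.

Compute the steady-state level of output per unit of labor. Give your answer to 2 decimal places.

Steady state requires s·f(k) = (n + δ)·k, i.e. s·k^α = (n + δ)·k.
Dividing both sides by k: k^(1−α) = s / (n + δ).
k^0.5 = 0.36 / (0.014 + 0.067) = 0.36 / 0.081 = 4.4444
k* = 4.4444^(1/0.5) ≈ 19.7527
y* = (k*)^α = 19.7527^0.5 ≈ 4.4444

y* = 4.44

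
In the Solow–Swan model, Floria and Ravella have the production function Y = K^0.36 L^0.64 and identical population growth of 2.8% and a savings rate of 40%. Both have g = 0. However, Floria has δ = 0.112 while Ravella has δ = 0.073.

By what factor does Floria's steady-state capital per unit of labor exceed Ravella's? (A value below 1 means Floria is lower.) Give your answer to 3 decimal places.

Steady-state k* = [s/(n + δ)]^(1/(1−α)), so the ratio is [ (s_F/(n + δ)_F) / (s_R/(n + δ)_R) ]^1.5625.
s_F/(n + δ)_F = 0.40/0.140 = 2.8571; s_R/(n + δ)_R = 0.40/0.101 = 3.9604.
Ratio = (2.8571/3.9604)^1.5625 = 0.7214^1.5625 ≈ 0.6003

k*_F / k*_R ≈ 0.600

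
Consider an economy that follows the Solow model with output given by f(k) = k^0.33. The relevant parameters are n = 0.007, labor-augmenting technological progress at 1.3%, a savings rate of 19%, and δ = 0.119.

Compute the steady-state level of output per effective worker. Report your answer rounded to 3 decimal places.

Steady state requires s·f(k) = (n + g + δ)·k, i.e. s·k^α = (n + g + δ)·k.
Rearranging, k^(1−α) = s / (n + g + δ).
k^0.67 = 0.19 / (0.007 + 0.013 + 0.119) = 0.19 / 0.139 = 1.3669
k* = 1.3669^(1/0.67) ≈ 1.5944
y* = (k*)^α = 1.5944^0.33 ≈ 1.1664

y* = 1.166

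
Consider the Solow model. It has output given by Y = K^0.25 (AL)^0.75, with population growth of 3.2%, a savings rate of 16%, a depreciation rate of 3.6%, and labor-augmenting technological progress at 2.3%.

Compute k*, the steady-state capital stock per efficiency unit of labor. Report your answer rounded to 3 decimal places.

k* = 2.122

Steady state requires s·f(k) = (n + g + δ)·k, i.e. s·k^α = (n + g + δ)·k.
Rearranging, k^(1−α) = s / (n + g + δ).
k^0.75 = 0.16 / (0.032 + 0.023 + 0.036) = 0.16 / 0.091 = 1.7582
k* = 1.7582^(1/0.75) ≈ 2.1221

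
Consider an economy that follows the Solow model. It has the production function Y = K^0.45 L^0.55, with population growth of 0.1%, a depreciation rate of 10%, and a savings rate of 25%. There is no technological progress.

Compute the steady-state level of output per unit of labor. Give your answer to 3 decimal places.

In steady state, investment equals break-even investment: s·k^α = (n + δ)·k.
Dividing both sides by k: k^(1−α) = s / (n + δ).
k^0.55 = 0.25 / (0.001 + 0.100) = 0.25 / 0.101 = 2.4752
k* = 2.4752^(1/0.55) ≈ 5.1958
y* = (k*)^α = 5.1958^0.45 ≈ 2.0992

y* ≈ 2.099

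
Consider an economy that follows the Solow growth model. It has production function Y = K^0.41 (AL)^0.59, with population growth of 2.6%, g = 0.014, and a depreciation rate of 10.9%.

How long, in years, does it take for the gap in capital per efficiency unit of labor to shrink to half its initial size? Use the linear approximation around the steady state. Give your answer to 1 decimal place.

about 7.9 years

Near the steady state the convergence rate is λ = (1 − α)(n + g + δ).
λ = (1 − 0.41) × 0.149 = 0.59 × 0.149 = 0.08791
Half-life = ln 2 / λ = 0.6931 / 0.08791 ≈ 7.88 years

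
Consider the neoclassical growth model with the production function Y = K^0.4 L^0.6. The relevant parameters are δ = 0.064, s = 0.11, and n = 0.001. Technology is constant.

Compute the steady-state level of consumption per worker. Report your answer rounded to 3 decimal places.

c* = 1.264

At the steady state, Δk = 0, so s·k^α = (n + δ)·k.
Rearranging, k^(1−α) = s / (n + δ).
k^0.6 = 0.11 / (0.001 + 0.064) = 0.11 / 0.065 = 1.6923
k* = 1.6923^(1/0.6) ≈ 2.4032
y* = (k*)^α = 2.4032^0.4 ≈ 1.4201
c* = (1 − s)·y* = (1 − 0.11) × 1.4201 ≈ 1.2639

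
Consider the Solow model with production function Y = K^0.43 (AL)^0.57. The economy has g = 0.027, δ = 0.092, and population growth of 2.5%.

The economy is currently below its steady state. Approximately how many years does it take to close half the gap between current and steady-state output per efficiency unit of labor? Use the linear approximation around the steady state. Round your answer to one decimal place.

Near the steady state the convergence rate is λ = (1 − α)(n + g + δ).
λ = (1 − 0.43) × 0.144 = 0.57 × 0.144 = 0.08208
Half-life = ln 2 / λ = 0.6931 / 0.08208 ≈ 8.44 years

about 8.4 years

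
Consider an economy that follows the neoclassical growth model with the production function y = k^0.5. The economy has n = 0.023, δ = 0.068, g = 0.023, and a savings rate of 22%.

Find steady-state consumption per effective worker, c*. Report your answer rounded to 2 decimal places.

c* = 1.51

In steady state, investment equals break-even investment: s·k^α = (n + g + δ)·k.
Dividing both sides by k: k^(1−α) = s / (n + g + δ).
k^0.5 = 0.22 / (0.023 + 0.023 + 0.068) = 0.22 / 0.114 = 1.9298
k* = 1.9298^(1/0.5) ≈ 3.7241
y* = (k*)^α = 3.7241^0.5 ≈ 1.9298
c* = (1 − s)·y* = (1 − 0.22) × 1.9298 ≈ 1.5052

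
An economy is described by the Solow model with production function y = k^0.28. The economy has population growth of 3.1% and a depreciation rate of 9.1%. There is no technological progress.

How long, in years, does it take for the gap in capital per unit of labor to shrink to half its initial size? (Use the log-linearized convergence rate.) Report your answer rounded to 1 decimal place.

Near the steady state the convergence rate is λ = (1 − α)(n + δ).
λ = (1 − 0.28) × 0.122 = 0.72 × 0.122 = 0.08784
Half-life = ln 2 / λ = 0.6931 / 0.08784 ≈ 7.89 years

about 7.9 years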